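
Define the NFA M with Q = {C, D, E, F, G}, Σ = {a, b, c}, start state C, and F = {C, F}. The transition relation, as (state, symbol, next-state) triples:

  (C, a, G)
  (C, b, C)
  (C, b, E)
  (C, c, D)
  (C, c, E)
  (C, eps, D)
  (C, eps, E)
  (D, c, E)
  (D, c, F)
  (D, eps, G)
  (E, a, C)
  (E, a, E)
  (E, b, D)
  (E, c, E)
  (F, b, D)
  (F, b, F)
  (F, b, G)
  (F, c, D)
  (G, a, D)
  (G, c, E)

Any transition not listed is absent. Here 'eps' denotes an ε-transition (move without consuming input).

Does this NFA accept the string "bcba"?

No

Start: ε-closure({C}) = {C, D, E, G}.
Read 'b': {C, D, E, G} → {C, D, E, G}.
Read 'c': {C, D, E, G} → {D, E, F, G}.
Read 'b': {D, E, F, G} → {D, F, G}.
Read 'a': {D, F, G} → {D, G}.
The final set {D, G} contains no accepting state.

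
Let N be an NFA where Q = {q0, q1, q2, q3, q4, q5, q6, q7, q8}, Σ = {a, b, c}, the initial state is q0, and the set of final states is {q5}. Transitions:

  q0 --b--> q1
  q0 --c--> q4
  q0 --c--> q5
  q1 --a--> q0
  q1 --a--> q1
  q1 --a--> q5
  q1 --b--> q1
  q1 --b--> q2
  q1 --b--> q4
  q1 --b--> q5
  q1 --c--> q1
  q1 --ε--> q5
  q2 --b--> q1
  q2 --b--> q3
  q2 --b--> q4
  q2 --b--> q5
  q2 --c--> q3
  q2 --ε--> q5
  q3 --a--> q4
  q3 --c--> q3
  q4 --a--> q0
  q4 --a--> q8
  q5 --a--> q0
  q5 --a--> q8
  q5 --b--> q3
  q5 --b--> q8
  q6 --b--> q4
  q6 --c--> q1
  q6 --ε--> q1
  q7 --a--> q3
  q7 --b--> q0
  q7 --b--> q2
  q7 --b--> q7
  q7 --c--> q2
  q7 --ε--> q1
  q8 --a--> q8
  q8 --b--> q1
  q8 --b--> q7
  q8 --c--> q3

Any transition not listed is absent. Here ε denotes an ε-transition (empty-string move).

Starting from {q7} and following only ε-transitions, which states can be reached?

Begin with {q7}.
ε-move q7 → q1; add q1.
ε-move q1 → q5; add q5.

{q1, q5, q7}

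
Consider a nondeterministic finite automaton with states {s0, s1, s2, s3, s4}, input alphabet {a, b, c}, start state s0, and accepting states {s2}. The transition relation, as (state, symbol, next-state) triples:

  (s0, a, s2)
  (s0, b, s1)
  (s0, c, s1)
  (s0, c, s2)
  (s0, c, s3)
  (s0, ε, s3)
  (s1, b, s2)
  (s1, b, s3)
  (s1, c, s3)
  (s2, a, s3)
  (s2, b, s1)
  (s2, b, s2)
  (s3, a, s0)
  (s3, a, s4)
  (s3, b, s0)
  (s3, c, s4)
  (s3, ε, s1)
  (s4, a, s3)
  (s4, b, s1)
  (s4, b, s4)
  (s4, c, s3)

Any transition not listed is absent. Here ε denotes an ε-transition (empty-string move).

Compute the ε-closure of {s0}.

Begin with {s0}.
ε-move s0 → s3; add s3.
ε-move s3 → s1; add s1.

{s0, s1, s3}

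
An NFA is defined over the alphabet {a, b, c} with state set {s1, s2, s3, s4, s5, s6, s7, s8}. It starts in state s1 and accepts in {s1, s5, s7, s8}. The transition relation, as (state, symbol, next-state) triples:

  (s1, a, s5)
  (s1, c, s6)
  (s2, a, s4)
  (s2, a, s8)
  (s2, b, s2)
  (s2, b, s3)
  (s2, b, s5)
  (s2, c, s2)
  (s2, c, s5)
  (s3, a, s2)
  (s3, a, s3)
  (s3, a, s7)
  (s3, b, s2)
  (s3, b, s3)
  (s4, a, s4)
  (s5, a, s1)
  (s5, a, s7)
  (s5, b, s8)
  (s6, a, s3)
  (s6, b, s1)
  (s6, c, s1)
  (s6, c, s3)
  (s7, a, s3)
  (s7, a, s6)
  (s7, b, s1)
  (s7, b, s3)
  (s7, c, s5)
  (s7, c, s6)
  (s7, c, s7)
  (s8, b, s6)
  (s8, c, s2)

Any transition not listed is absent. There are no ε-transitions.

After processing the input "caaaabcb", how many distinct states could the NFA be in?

5

Start in {s1}.
Read 'c': {s1} → {s6}.
Read 'a': {s6} → {s3}.
Read 'a': {s3} → {s2, s3, s7}.
Read 'a': {s2, s3, s7} → {s2, s3, s4, s6, s7, s8}.
Read 'a': {s2, s3, s4, s6, s7, s8} → {s2, s3, s4, s6, s7, s8}.
Read 'b': {s2, s3, s4, s6, s7, s8} → {s1, s2, s3, s5, s6}.
Read 'c': {s1, s2, s3, s5, s6} → {s1, s2, s3, s5, s6}.
Read 'b': {s1, s2, s3, s5, s6} → {s1, s2, s3, s5, s8}.
That set has 5 states.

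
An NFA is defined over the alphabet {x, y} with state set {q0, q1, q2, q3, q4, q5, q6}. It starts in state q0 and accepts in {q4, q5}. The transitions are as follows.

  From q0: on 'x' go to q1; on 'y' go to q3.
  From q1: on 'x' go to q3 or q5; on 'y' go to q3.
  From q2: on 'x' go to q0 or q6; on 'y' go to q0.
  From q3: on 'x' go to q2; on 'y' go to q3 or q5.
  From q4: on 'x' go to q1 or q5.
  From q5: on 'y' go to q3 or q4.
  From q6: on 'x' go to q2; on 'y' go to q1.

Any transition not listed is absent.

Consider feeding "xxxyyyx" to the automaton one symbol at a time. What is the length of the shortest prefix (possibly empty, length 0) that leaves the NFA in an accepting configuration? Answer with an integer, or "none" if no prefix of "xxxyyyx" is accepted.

2

Start in {q0}.
Read 'x': q0→{q1}; now {q1}.
Read 'x': q1→{q3, q5}; now {q3, q5}.
None of the earlier sets intersect F, but {q3, q5} does.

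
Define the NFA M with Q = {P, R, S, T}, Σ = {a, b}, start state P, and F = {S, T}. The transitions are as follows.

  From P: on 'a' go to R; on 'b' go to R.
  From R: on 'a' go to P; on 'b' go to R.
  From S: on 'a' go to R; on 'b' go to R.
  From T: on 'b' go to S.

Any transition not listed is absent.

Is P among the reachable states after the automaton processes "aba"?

Start in {P}.
Read 'a': P→{R}; now {R}.
Read 'b': R→{R}; now {R}.
Read 'a': R→{P}; now {P}.
State P is in {P}.

Yes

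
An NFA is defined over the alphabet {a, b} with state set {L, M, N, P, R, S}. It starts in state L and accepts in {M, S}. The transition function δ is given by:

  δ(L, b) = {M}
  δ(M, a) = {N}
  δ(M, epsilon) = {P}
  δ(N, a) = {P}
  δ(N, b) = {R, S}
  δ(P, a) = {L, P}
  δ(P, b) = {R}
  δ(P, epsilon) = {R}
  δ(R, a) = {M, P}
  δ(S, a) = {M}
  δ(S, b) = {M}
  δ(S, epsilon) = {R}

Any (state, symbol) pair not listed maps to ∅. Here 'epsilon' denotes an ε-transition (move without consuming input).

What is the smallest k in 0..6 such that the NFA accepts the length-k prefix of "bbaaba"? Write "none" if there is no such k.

Start in {L}.
Read 'b': {L} → {M, P, R}.
None of the earlier sets intersect F, but {M, P, R} does.

1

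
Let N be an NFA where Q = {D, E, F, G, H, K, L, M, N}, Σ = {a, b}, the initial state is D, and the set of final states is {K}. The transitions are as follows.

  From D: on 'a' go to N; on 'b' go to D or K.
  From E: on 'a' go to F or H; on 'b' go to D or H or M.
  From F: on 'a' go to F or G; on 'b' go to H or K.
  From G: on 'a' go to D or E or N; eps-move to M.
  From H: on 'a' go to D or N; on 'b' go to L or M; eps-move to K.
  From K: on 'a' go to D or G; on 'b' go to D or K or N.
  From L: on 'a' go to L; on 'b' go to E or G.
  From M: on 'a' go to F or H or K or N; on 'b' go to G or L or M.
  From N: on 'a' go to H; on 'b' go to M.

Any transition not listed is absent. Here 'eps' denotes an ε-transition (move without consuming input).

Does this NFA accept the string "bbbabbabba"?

Start in {D}.
Read 'b': D→{D, K}; now {D, K}.
Read 'b': D→{D, K}, K→{D, K, N}; now {D, K, N}.
Read 'b': D→{D, K}, K→{D, K, N}, N→{M}; now {D, K, M, N}.
Read 'a': D→{N}, K→{D, G}, M→{F, H, K, N}, N→{H}; union {D, F, G, H, K, N}; ε-closure = {D, F, G, H, K, M, N}.
Read 'b': D→{D, K}, F→{H, K}, G→∅, H→{L, M}, K→{D, K, N}, M→{G, L, M}, N→{M}; now {D, G, H, K, L, M, N}.
Read 'b': D→{D, K}, G→∅, H→{L, M}, K→{D, K, N}, L→{E, G}, M→{G, L, M}, N→{M}; now {D, E, G, K, L, M, N}.
Read 'a': D→{N}, E→{F, H}, G→{D, E, N}, K→{D, G}, L→{L}, M→{F, H, K, N}, N→{H}; union {D, E, F, G, H, K, L, N}; ε-closure = {D, E, F, G, H, K, L, M, N}.
Read 'b': D→{D, K}, E→{D, H, M}, F→{H, K}, G→∅, H→{L, M}, K→{D, K, N}, L→{E, G}, M→{G, L, M}, N→{M}; now {D, E, G, H, K, L, M, N}.
Read 'b': D→{D, K}, E→{D, H, M}, G→∅, H→{L, M}, K→{D, K, N}, L→{E, G}, M→{G, L, M}, N→{M}; now {D, E, G, H, K, L, M, N}.
Read 'a': D→{N}, E→{F, H}, G→{D, E, N}, H→{D, N}, K→{D, G}, L→{L}, M→{F, H, K, N}, N→{H}; union {D, E, F, G, H, K, L, N}; ε-closure = {D, E, F, G, H, K, L, M, N}.
The final set {D, E, F, G, H, K, L, M, N} contains the accepting state K.

Yes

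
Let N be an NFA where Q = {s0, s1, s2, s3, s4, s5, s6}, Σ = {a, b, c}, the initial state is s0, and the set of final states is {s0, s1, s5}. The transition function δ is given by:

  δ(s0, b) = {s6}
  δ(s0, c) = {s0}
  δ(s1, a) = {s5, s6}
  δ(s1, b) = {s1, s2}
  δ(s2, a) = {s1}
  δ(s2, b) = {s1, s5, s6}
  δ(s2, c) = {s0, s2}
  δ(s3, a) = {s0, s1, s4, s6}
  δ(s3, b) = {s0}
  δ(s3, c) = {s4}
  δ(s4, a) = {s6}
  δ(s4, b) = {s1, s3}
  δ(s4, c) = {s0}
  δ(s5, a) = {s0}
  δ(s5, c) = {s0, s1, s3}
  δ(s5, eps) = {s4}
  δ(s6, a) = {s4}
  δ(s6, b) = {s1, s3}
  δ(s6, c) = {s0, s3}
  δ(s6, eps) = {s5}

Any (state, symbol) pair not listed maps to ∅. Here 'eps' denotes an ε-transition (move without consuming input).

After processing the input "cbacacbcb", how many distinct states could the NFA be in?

6

Start in {s0}.
Read 'c': s0→{s0}; now {s0}.
Read 'b': s0→{s6}; union {s6}; ε-closure = {s4, s5, s6}.
Read 'a': s4→{s6}, s5→{s0}, s6→{s4}; union {s0, s4, s6}; ε-closure = {s0, s4, s5, s6}.
Read 'c': s0→{s0}, s4→{s0}, s5→{s0, s1, s3}, s6→{s0, s3}; now {s0, s1, s3}.
Read 'a': s0→∅, s1→{s5, s6}, s3→{s0, s1, s4, s6}; now {s0, s1, s4, s5, s6}.
Read 'c': s0→{s0}, s1→∅, s4→{s0}, s5→{s0, s1, s3}, s6→{s0, s3}; now {s0, s1, s3}.
Read 'b': s0→{s6}, s1→{s1, s2}, s3→{s0}; union {s0, s1, s2, s6}; ε-closure = {s0, s1, s2, s4, s5, s6}.
Read 'c': s0→{s0}, s1→∅, s2→{s0, s2}, s4→{s0}, s5→{s0, s1, s3}, s6→{s0, s3}; now {s0, s1, s2, s3}.
Read 'b': s0→{s6}, s1→{s1, s2}, s2→{s1, s5, s6}, s3→{s0}; union {s0, s1, s2, s5, s6}; ε-closure = {s0, s1, s2, s4, s5, s6}.
That set has 6 states.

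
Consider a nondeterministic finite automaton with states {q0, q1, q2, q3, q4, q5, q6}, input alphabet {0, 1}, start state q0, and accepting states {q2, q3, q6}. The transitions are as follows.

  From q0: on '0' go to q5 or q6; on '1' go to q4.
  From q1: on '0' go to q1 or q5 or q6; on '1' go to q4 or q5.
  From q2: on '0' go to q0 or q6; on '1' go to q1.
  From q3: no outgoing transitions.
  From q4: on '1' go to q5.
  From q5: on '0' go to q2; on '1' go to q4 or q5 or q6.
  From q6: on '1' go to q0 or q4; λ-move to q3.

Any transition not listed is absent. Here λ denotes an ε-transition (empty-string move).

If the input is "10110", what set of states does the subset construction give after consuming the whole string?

∅

Start in {q0}.
Read '1': {q0} → {q4}.
Read '0': {q4} → ∅.
The set is empty and remains empty for the remaining 3 symbols.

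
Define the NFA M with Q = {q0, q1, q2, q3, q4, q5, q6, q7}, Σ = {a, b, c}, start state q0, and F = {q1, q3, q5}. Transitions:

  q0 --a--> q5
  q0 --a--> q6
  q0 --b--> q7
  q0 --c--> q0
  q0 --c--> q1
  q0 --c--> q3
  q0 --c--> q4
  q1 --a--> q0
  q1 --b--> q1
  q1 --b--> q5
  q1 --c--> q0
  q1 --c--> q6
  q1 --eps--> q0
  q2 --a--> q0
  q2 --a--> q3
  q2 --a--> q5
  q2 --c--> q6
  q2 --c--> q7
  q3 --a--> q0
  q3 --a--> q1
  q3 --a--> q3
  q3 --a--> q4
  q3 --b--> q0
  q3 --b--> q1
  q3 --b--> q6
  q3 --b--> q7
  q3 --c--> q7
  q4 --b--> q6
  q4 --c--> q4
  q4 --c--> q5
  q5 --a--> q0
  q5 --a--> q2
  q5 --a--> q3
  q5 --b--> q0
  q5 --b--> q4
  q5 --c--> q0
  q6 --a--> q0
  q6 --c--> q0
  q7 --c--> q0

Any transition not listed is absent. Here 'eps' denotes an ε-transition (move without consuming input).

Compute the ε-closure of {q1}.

{q0, q1}

Begin with {q1}.
ε-move q1 → q0; add q0.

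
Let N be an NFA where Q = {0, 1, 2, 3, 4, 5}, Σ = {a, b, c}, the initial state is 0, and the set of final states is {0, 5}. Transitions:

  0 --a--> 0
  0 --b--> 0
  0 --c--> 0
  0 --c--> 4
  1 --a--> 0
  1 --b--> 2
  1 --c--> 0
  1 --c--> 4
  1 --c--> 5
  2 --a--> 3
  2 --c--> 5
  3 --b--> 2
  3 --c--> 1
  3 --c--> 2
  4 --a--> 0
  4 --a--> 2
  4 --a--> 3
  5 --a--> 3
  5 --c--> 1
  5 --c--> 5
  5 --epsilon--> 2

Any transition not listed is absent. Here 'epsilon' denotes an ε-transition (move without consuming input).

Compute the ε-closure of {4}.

Begin with {4}.
No ε-moves leave this set, so the closure equals the set itself.

{4}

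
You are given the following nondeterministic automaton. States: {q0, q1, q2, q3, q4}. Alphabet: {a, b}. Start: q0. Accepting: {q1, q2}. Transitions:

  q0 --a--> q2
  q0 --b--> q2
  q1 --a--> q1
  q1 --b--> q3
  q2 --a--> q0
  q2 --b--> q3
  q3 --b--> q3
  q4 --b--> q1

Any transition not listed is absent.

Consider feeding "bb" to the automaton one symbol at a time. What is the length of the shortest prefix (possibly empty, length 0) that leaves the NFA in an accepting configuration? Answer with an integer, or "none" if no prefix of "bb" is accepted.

1

Start in {q0}.
Read 'b': q0→{q2}; now {q2}.
None of the earlier sets intersect F, but {q2} does.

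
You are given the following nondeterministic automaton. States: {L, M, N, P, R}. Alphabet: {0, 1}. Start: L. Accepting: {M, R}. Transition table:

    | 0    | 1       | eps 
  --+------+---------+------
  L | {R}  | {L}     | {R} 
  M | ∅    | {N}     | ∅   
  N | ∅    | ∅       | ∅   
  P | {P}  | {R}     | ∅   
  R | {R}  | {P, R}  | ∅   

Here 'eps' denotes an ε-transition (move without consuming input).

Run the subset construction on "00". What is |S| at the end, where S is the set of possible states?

1

Start: ε-closure({L}) = {L, R}.
Read '0': {L, R} → {R}.
Read '0': {R} → {R}.
That set has 1 state.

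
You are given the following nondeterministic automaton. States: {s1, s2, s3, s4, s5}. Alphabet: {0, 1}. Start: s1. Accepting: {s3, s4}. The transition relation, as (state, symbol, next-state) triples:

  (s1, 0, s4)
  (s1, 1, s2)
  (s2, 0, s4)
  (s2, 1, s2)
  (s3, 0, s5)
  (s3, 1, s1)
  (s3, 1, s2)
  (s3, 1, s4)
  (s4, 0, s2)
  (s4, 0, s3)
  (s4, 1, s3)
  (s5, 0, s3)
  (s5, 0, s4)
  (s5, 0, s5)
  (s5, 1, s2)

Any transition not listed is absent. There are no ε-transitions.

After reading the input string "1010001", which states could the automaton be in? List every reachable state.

Start in {s1}.
Read '1': {s1} → {s2}.
Read '0': {s2} → {s4}.
Read '1': {s4} → {s3}.
Read '0': {s3} → {s5}.
Read '0': {s5} → {s3, s4, s5}.
Read '0': {s3, s4, s5} → {s2, s3, s4, s5}.
Read '1': {s2, s3, s4, s5} → {s1, s2, s3, s4}.

{s1, s2, s3, s4}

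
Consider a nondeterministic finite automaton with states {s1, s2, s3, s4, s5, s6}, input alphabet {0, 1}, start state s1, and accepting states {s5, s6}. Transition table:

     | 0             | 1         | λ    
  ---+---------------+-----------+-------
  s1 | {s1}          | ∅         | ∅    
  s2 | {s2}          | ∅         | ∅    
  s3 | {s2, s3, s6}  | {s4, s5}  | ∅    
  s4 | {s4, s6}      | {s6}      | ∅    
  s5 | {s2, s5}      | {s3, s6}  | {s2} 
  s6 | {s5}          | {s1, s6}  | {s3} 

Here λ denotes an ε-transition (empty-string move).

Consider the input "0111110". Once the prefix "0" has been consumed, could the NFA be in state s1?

Start in {s1}.
Read '0': s1→{s1}; now {s1}.
State s1 is in {s1}.

Yes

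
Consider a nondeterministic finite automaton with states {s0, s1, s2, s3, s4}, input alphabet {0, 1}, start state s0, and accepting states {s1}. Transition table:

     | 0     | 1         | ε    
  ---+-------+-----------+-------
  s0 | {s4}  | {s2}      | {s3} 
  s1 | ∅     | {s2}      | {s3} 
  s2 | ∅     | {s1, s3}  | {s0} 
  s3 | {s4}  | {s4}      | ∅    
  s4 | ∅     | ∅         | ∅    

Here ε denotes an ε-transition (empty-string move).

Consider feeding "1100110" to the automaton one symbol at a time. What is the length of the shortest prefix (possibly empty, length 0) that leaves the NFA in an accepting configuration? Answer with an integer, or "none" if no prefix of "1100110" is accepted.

2

Start: ε-closure({s0}) = {s0, s3}.
Read '1': s0→{s2}, s3→{s4}; union {s2, s4}; ε-closure = {s0, s2, s3, s4}.
Read '1': s0→{s2}, s2→{s1, s3}, s3→{s4}, s4→∅; union {s1, s2, s3, s4}; ε-closure = {s0, s1, s2, s3, s4}.
None of the earlier sets intersect F, but {s0, s1, s2, s3, s4} does.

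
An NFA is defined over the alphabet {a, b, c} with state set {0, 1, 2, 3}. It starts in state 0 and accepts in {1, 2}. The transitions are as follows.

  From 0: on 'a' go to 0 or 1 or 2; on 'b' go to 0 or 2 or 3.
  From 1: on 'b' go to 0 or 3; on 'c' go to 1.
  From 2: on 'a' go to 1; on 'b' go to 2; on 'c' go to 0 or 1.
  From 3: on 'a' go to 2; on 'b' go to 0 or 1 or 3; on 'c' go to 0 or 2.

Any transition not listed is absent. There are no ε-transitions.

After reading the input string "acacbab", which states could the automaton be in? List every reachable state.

Start in {0}.
Read 'a': {0} → {0, 1, 2}.
Read 'c': {0, 1, 2} → {0, 1}.
Read 'a': {0, 1} → {0, 1, 2}.
Read 'c': {0, 1, 2} → {0, 1}.
Read 'b': {0, 1} → {0, 2, 3}.
Read 'a': {0, 2, 3} → {0, 1, 2}.
Read 'b': {0, 1, 2} → {0, 2, 3}.

{0, 2, 3}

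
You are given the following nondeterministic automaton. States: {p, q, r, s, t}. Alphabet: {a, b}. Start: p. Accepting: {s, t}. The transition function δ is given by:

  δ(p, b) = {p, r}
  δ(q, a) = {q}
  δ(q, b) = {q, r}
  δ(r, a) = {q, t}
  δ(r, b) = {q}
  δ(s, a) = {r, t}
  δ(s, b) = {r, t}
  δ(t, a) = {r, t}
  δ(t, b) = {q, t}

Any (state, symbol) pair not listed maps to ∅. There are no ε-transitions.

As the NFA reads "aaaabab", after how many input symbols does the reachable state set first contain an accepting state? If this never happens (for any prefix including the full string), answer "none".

none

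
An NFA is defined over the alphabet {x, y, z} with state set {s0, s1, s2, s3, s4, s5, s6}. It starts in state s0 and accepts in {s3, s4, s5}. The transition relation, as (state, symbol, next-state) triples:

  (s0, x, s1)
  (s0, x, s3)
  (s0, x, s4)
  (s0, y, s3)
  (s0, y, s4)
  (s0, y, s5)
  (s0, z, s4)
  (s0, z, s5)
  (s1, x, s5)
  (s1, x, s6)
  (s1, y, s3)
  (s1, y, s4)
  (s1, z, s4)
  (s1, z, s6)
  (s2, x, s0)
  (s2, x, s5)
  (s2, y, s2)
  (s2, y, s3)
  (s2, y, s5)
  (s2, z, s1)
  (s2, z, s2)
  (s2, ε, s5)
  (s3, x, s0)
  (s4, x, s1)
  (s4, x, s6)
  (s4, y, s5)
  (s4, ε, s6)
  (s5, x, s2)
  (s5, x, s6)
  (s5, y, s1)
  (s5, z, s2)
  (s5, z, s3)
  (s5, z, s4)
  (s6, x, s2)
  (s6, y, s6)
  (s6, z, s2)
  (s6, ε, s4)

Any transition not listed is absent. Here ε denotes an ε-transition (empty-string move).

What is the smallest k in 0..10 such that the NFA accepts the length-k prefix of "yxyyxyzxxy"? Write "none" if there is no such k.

1

Start in {s0}.
Read 'y': {s0} → {s3, s4, s5, s6}.
None of the earlier sets intersect F, but {s3, s4, s5, s6} does.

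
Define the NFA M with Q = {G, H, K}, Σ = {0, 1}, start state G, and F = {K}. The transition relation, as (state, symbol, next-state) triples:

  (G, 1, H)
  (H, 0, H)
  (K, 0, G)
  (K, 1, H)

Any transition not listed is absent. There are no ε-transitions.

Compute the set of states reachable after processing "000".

∅

Start in {G}.
Read '0': G→∅; now ∅.
The set is empty and remains empty for the remaining 2 symbols.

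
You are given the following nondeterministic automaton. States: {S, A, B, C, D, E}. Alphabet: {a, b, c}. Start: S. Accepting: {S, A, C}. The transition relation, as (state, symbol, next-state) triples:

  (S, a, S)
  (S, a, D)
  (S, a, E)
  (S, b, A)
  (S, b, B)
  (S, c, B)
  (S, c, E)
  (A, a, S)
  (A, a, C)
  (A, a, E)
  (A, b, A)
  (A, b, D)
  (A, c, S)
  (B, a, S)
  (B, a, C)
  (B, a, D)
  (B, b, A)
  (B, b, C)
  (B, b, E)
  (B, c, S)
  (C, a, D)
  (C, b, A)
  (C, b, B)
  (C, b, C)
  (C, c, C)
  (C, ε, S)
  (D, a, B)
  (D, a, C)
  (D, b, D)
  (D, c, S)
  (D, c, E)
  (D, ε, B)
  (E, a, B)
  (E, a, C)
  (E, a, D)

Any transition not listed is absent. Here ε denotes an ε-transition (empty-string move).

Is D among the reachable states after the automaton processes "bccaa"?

Yes

Start in {S}.
Read 'b': {S} → {A, B}.
Read 'c': {A, B} → {S}.
Read 'c': {S} → {B, E}.
Read 'a': {B, E} → {S, B, C, D}.
Read 'a': {S, B, C, D} → {S, B, C, D, E}.
State D is in {S, B, C, D, E}.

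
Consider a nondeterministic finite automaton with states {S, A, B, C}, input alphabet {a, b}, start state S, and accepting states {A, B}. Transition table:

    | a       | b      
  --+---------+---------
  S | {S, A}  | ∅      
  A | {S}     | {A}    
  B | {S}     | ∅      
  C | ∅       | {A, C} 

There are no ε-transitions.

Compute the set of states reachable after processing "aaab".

{A}

Start in {S}.
Read 'a': S→{S, A}; now {S, A}.
Read 'a': S→{S, A}, A→{S}; now {S, A}.
Read 'a': S→{S, A}, A→{S}; now {S, A}.
Read 'b': S→∅, A→{A}; now {A}.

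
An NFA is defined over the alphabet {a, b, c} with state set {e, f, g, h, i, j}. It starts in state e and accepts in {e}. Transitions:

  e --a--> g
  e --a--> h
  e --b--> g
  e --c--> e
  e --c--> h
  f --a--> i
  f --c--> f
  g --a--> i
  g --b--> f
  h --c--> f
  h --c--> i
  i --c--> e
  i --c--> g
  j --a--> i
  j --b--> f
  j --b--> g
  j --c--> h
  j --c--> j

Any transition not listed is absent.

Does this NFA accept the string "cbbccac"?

Start in {e}.
Read 'c': e→{e, h}; now {e, h}.
Read 'b': e→{g}, h→∅; now {g}.
Read 'b': g→{f}; now {f}.
Read 'c': f→{f}; now {f}.
Read 'c': f→{f}; now {f}.
Read 'a': f→{i}; now {i}.
Read 'c': i→{e, g}; now {e, g}.
The final set {e, g} contains the accepting state e.

Yes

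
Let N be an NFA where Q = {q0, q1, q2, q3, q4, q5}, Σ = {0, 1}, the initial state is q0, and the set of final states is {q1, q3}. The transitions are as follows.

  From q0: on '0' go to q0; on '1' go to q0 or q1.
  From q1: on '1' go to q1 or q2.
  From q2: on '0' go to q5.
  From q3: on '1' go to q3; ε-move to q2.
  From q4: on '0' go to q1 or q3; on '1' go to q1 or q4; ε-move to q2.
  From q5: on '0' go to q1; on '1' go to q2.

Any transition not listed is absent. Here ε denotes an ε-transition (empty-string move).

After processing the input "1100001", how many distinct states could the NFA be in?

Start in {q0}.
Read '1': {q0} → {q0, q1}.
Read '1': {q0, q1} → {q0, q1, q2}.
Read '0': {q0, q1, q2} → {q0, q5}.
Read '0': {q0, q5} → {q0, q1}.
Read '0': {q0, q1} → {q0}.
Read '0': {q0} → {q0}.
Read '1': {q0} → {q0, q1}.
That set has 2 states.

2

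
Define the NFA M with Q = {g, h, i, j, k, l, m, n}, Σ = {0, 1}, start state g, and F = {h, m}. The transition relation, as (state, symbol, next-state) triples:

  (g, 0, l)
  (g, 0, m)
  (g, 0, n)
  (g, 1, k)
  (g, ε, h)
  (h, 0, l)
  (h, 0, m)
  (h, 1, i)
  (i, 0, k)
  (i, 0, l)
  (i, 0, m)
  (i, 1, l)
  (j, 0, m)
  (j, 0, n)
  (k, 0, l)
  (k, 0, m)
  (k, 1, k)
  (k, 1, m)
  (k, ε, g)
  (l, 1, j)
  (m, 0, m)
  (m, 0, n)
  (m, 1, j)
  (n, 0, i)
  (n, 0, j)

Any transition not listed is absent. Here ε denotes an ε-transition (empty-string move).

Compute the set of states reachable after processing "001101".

Start: ε-closure({g}) = {g, h}.
Read '0': g→{l, m, n}, h→{l, m}; now {l, m, n}.
Read '0': l→∅, m→{m, n}, n→{i, j}; now {i, j, m, n}.
Read '1': i→{l}, j→∅, m→{j}, n→∅; now {j, l}.
Read '1': j→∅, l→{j}; now {j}.
Read '0': j→{m, n}; now {m, n}.
Read '1': m→{j}, n→∅; now {j}.

{j}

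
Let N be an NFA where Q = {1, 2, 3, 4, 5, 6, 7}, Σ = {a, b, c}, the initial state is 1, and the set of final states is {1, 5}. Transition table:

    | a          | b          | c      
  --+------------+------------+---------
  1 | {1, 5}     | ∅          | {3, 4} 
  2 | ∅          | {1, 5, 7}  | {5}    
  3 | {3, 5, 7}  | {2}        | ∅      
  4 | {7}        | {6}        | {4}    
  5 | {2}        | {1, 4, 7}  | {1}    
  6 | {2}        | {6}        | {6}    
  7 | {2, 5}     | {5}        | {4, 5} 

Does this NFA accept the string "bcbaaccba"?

No

Start in {1}.
Read 'b': 1→∅; now ∅.
The set is empty and remains empty for the remaining 8 symbols.
The final set ∅ contains no accepting state.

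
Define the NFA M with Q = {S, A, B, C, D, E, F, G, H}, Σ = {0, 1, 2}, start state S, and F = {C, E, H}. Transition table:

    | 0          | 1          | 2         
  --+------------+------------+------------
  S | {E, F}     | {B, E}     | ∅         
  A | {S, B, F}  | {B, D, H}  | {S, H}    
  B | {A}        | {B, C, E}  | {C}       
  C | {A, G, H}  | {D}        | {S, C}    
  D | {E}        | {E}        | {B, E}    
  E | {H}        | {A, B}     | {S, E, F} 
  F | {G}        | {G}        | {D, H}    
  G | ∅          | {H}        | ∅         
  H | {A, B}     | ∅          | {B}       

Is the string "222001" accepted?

No

Start in {S}.
Read '2': S→∅; now ∅.
The set is empty and remains empty for the remaining 5 symbols.
The final set ∅ contains no accepting state.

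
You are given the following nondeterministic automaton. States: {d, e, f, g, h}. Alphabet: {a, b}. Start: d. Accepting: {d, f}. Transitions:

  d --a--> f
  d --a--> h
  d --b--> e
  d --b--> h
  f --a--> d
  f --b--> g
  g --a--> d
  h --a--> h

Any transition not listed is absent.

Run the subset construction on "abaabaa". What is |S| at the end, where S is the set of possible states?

Start in {d}.
Read 'a': d→{f, h}; now {f, h}.
Read 'b': f→{g}, h→∅; now {g}.
Read 'a': g→{d}; now {d}.
Read 'a': d→{f, h}; now {f, h}.
Read 'b': f→{g}, h→∅; now {g}.
Read 'a': g→{d}; now {d}.
Read 'a': d→{f, h}; now {f, h}.
That set has 2 states.

2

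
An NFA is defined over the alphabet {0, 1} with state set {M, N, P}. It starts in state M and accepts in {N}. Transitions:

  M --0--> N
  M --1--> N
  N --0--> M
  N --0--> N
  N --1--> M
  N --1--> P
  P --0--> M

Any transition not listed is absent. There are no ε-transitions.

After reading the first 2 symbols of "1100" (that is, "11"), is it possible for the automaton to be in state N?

No

Start in {M}.
Read '1': {M} → {N}.
Read '1': {N} → {M, P}.
State N is not in {M, P}.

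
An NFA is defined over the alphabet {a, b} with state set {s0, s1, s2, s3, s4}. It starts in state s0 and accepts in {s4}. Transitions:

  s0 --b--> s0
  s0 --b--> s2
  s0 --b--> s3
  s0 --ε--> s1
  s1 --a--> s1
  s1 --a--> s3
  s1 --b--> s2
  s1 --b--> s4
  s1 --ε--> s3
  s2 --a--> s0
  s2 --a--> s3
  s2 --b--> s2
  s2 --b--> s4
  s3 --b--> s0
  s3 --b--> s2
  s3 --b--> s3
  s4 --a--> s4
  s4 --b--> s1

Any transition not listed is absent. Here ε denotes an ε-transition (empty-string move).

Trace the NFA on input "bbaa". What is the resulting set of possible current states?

Start: ε-closure({s0}) = {s0, s1, s3}.
Read 'b': {s0, s1, s3} → {s0, s1, s2, s3, s4}.
Read 'b': {s0, s1, s2, s3, s4} → {s0, s1, s2, s3, s4}.
Read 'a': {s0, s1, s2, s3, s4} → {s0, s1, s3, s4}.
Read 'a': {s0, s1, s3, s4} → {s1, s3, s4}.

{s1, s3, s4}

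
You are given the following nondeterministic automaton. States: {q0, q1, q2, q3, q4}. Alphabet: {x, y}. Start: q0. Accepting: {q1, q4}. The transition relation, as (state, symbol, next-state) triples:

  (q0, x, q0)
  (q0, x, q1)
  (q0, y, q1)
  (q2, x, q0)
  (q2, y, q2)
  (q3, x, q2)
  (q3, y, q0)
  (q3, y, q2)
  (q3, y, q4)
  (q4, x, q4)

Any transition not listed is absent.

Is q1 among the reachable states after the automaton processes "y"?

Start in {q0}.
Read 'y': q0→{q1}; now {q1}.
State q1 is in {q1}.

Yes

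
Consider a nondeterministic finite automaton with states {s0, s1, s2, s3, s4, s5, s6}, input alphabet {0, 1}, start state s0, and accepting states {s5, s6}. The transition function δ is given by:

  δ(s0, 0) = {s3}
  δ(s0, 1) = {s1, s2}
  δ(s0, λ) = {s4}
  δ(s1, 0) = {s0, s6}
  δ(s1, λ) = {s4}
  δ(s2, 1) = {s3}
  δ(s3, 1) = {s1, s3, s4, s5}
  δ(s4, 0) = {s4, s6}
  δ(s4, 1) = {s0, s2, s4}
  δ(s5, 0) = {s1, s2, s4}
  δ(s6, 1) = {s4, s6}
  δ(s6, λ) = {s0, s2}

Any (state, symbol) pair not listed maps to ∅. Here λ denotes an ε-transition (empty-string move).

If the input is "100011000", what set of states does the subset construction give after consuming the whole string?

{s0, s2, s3, s4, s6}

Start: ε-closure({s0}) = {s0, s4}.
Read '1': s0→{s1, s2}, s4→{s0, s2, s4}; now {s0, s1, s2, s4}.
Read '0': s0→{s3}, s1→{s0, s6}, s2→∅, s4→{s4, s6}; union {s0, s3, s4, s6}; ε-closure = {s0, s2, s3, s4, s6}.
Read '0': s0→{s3}, s2→∅, s3→∅, s4→{s4, s6}, s6→∅; union {s3, s4, s6}; ε-closure = {s0, s2, s3, s4, s6}.
Read '0': s0→{s3}, s2→∅, s3→∅, s4→{s4, s6}, s6→∅; union {s3, s4, s6}; ε-closure = {s0, s2, s3, s4, s6}.
Read '1': s0→{s1, s2}, s2→{s3}, s3→{s1, s3, s4, s5}, s4→{s0, s2, s4}, s6→{s4, s6}; now {s0, s1, s2, s3, s4, s5, s6}.
Read '1': s0→{s1, s2}, s1→∅, s2→{s3}, s3→{s1, s3, s4, s5}, s4→{s0, s2, s4}, s5→∅, s6→{s4, s6}; now {s0, s1, s2, s3, s4, s5, s6}.
Read '0': s0→{s3}, s1→{s0, s6}, s2→∅, s3→∅, s4→{s4, s6}, s5→{s1, s2, s4}, s6→∅; now {s0, s1, s2, s3, s4, s6}.
Read '0': s0→{s3}, s1→{s0, s6}, s2→∅, s3→∅, s4→{s4, s6}, s6→∅; union {s0, s3, s4, s6}; ε-closure = {s0, s2, s3, s4, s6}.
Read '0': s0→{s3}, s2→∅, s3→∅, s4→{s4, s6}, s6→∅; union {s3, s4, s6}; ε-closure = {s0, s2, s3, s4, s6}.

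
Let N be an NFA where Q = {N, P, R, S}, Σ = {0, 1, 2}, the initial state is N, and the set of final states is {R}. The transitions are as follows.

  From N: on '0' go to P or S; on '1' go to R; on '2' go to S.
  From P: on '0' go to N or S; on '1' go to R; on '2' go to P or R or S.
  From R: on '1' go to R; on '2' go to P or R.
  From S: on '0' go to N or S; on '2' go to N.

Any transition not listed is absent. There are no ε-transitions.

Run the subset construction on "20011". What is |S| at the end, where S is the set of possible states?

1

Start in {N}.
Read '2': N→{S}; now {S}.
Read '0': S→{N, S}; now {N, S}.
Read '0': N→{P, S}, S→{N, S}; now {N, P, S}.
Read '1': N→{R}, P→{R}, S→∅; now {R}.
Read '1': R→{R}; now {R}.
That set has 1 state.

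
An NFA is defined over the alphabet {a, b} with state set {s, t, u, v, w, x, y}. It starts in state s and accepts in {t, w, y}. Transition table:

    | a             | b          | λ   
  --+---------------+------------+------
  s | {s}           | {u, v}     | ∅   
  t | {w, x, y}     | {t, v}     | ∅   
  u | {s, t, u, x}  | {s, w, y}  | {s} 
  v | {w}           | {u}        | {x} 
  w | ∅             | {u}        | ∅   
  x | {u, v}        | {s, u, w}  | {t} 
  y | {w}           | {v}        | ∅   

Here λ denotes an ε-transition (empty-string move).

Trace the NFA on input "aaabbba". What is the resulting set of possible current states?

{s, t, u, v, w, x, y}

Start in {s}.
Read 'a': {s} → {s}.
Read 'a': {s} → {s}.
Read 'a': {s} → {s}.
Read 'b': {s} → {s, t, u, v, x}.
Read 'b': {s, t, u, v, x} → {s, t, u, v, w, x, y}.
Read 'b': {s, t, u, v, w, x, y} → {s, t, u, v, w, x, y}.
Read 'a': {s, t, u, v, w, x, y} → {s, t, u, v, w, x, y}.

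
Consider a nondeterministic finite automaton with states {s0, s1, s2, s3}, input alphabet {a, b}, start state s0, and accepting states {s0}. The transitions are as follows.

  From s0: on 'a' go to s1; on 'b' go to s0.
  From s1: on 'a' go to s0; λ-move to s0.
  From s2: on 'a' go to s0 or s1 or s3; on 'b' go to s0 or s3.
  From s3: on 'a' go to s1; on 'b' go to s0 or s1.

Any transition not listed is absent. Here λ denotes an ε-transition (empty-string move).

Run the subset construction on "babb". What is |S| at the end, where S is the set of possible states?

1

Start in {s0}.
Read 'b': {s0} → {s0}.
Read 'a': {s0} → {s0, s1}.
Read 'b': {s0, s1} → {s0}.
Read 'b': {s0} → {s0}.
That set has 1 state.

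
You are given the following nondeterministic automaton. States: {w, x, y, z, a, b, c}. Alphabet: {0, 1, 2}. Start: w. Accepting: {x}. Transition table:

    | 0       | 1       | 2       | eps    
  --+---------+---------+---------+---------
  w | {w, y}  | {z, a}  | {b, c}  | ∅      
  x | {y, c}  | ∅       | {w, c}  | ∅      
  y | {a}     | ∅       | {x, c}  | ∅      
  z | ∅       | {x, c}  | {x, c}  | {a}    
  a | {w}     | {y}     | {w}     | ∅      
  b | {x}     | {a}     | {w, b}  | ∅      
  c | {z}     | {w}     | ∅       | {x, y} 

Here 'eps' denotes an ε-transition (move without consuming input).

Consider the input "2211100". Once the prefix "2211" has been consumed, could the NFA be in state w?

Start in {w}.
Read '2': {w} → {x, y, b, c}.
Read '2': {x, y, b, c} → {w, x, y, b, c}.
Read '1': {w, x, y, b, c} → {w, z, a}.
Read '1': {w, z, a} → {x, y, z, a, c}.
State w is not in {x, y, z, a, c}.

No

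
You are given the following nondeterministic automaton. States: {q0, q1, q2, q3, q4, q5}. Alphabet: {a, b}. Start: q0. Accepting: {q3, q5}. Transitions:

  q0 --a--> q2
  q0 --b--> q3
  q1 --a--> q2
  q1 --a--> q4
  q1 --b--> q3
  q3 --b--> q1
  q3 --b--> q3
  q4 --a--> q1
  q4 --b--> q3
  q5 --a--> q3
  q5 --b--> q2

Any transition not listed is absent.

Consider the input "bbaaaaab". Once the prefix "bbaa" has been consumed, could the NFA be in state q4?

No

Start in {q0}.
Read 'b': q0→{q3}; now {q3}.
Read 'b': q3→{q1, q3}; now {q1, q3}.
Read 'a': q1→{q2, q4}, q3→∅; now {q2, q4}.
Read 'a': q2→∅, q4→{q1}; now {q1}.
State q4 is not in {q1}.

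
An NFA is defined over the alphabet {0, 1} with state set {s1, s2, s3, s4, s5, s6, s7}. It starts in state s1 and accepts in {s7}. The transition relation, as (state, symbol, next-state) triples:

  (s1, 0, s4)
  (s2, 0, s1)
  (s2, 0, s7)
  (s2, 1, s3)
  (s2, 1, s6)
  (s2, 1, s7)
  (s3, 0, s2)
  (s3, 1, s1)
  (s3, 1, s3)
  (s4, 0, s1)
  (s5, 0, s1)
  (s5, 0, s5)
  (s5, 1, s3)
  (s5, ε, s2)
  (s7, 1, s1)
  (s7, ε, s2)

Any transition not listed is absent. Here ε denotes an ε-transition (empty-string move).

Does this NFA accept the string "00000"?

No

Start in {s1}.
Read '0': {s1} → {s4}.
Read '0': {s4} → {s1}.
Read '0': {s1} → {s4}.
Read '0': {s4} → {s1}.
Read '0': {s1} → {s4}.
The final set {s4} contains no accepting state.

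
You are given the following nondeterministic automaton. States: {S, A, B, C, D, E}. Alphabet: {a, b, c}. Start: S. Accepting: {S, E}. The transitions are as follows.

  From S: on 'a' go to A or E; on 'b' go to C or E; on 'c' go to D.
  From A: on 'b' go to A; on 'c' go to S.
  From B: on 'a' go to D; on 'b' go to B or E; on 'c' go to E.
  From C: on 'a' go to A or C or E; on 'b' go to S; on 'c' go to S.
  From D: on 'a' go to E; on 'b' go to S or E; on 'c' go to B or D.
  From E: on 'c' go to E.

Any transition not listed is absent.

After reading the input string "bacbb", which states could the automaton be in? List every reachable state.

Start in {S}.
Read 'b': S→{C, E}; now {C, E}.
Read 'a': C→{A, C, E}, E→∅; now {A, C, E}.
Read 'c': A→{S}, C→{S}, E→{E}; now {S, E}.
Read 'b': S→{C, E}, E→∅; now {C, E}.
Read 'b': C→{S}, E→∅; now {S}.

{S}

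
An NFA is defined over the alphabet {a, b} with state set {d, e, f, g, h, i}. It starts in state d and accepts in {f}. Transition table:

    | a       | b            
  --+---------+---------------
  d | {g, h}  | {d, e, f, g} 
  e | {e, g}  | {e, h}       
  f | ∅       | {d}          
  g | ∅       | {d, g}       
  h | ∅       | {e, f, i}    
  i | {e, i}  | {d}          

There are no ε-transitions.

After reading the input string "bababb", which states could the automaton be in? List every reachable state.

Start in {d}.
Read 'b': d→{d, e, f, g}; now {d, e, f, g}.
Read 'a': d→{g, h}, e→{e, g}, f→∅, g→∅; now {e, g, h}.
Read 'b': e→{e, h}, g→{d, g}, h→{e, f, i}; now {d, e, f, g, h, i}.
Read 'a': d→{g, h}, e→{e, g}, f→∅, g→∅, h→∅, i→{e, i}; now {e, g, h, i}.
Read 'b': e→{e, h}, g→{d, g}, h→{e, f, i}, i→{d}; now {d, e, f, g, h, i}.
Read 'b': d→{d, e, f, g}, e→{e, h}, f→{d}, g→{d, g}, h→{e, f, i}, i→{d}; now {d, e, f, g, h, i}.

{d, e, f, g, h, i}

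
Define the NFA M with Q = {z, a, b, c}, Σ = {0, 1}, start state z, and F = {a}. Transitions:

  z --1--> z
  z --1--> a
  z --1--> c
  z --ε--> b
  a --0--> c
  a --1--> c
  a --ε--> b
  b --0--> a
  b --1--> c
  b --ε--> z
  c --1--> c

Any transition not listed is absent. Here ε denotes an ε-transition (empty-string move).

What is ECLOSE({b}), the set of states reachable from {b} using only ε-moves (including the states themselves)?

{z, b}

Begin with {b}.
ε-move b → z; add z.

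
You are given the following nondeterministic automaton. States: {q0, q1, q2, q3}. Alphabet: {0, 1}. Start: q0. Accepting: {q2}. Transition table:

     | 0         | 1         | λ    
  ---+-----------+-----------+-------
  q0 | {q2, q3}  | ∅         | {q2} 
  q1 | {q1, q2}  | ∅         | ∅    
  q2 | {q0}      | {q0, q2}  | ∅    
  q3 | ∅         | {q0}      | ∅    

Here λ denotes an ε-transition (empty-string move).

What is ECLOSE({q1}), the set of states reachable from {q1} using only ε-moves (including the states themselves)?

Begin with {q1}.
No ε-moves leave this set, so the closure equals the set itself.

{q1}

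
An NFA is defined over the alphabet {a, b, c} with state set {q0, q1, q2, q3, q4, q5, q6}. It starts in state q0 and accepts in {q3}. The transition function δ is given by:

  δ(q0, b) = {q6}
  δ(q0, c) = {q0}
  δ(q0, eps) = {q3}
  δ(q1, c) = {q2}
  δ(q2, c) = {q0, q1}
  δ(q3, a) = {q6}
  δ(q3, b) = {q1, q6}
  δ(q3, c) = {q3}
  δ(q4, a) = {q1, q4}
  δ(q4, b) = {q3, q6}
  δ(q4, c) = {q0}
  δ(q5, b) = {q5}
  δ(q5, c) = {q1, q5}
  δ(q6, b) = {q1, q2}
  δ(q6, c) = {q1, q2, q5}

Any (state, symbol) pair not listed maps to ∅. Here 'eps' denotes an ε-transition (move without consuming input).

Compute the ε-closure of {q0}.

Begin with {q0}.
ε-move q0 → q3; add q3.

{q0, q3}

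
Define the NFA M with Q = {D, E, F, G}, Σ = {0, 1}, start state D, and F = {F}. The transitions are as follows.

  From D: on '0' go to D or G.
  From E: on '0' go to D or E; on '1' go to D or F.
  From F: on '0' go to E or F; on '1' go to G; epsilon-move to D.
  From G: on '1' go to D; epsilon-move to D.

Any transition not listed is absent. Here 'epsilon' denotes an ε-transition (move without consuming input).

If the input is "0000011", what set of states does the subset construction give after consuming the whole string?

∅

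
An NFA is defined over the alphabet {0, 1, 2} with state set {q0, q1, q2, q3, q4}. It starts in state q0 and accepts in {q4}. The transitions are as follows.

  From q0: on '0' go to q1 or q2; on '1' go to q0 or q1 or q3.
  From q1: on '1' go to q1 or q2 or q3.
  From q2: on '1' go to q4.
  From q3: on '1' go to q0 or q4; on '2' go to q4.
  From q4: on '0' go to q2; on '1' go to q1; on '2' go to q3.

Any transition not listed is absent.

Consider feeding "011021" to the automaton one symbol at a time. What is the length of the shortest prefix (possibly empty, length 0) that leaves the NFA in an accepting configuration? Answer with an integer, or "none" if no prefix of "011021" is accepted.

Start in {q0}.
Read '0': q0→{q1, q2}; now {q1, q2}.
Read '1': q1→{q1, q2, q3}, q2→{q4}; now {q1, q2, q3, q4}.
None of the earlier sets intersect F, but {q1, q2, q3, q4} does.

2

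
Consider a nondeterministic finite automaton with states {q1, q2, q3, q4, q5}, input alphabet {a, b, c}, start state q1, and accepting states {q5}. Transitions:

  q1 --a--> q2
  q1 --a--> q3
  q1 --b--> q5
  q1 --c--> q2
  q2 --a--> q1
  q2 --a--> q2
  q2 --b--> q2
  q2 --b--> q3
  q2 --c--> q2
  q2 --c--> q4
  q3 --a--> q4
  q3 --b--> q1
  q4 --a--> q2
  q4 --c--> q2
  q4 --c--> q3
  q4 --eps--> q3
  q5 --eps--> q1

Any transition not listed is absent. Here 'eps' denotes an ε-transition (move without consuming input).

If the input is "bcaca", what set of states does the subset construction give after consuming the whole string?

{q1, q2, q3, q4}

Start in {q1}.
Read 'b': q1→{q5}; union {q5}; ε-closure = {q1, q5}.
Read 'c': q1→{q2}, q5→∅; now {q2}.
Read 'a': q2→{q1, q2}; now {q1, q2}.
Read 'c': q1→{q2}, q2→{q2, q4}; union {q2, q4}; ε-closure = {q2, q3, q4}.
Read 'a': q2→{q1, q2}, q3→{q4}, q4→{q2}; union {q1, q2, q4}; ε-closure = {q1, q2, q3, q4}.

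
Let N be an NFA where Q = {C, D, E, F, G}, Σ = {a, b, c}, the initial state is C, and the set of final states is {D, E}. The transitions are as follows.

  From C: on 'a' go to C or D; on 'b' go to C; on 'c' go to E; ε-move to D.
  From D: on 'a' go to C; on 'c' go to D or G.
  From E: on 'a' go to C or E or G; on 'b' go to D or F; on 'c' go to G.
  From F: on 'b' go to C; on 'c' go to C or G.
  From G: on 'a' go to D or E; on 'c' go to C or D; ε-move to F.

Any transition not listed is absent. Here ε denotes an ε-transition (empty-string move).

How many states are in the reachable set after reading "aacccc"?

Start: ε-closure({C}) = {C, D}.
Read 'a': C→{C, D}, D→{C}; now {C, D}.
Read 'a': C→{C, D}, D→{C}; now {C, D}.
Read 'c': C→{E}, D→{D, G}; union {D, E, G}; ε-closure = {D, E, F, G}.
Read 'c': D→{D, G}, E→{G}, F→{C, G}, G→{C, D}; union {C, D, G}; ε-closure = {C, D, F, G}.
Read 'c': C→{E}, D→{D, G}, F→{C, G}, G→{C, D}; union {C, D, E, G}; ε-closure = {C, D, E, F, G}.
Read 'c': C→{E}, D→{D, G}, E→{G}, F→{C, G}, G→{C, D}; union {C, D, E, G}; ε-closure = {C, D, E, F, G}.
That set has 5 states.

5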